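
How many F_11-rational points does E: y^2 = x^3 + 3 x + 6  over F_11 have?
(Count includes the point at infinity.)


For each x in F_11, count y with y^2 = x^3 + 3 x + 6 mod 11:
  x = 2: RHS = 9, y in [3, 8]  -> 2 point(s)
  x = 3: RHS = 9, y in [3, 8]  -> 2 point(s)
  x = 4: RHS = 5, y in [4, 7]  -> 2 point(s)
  x = 5: RHS = 3, y in [5, 6]  -> 2 point(s)
  x = 6: RHS = 9, y in [3, 8]  -> 2 point(s)
  x = 8: RHS = 3, y in [5, 6]  -> 2 point(s)
  x = 9: RHS = 3, y in [5, 6]  -> 2 point(s)
Affine points: 14. Add the point at infinity: total = 15.

#E(F_11) = 15


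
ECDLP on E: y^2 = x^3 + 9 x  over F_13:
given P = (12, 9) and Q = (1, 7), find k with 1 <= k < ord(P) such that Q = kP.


Enumerate multiples of P until we hit Q = (1, 7):
  1P = (12, 9)
  2P = (1, 7)
Match found at i = 2.

k = 2


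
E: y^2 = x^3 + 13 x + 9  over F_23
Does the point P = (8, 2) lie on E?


Check whether y^2 = x^3 + 13 x + 9 (mod 23) for (x, y) = (8, 2).
LHS: y^2 = 2^2 mod 23 = 4
RHS: x^3 + 13 x + 9 = 8^3 + 13*8 + 9 mod 23 = 4
LHS = RHS

Yes, on the curve


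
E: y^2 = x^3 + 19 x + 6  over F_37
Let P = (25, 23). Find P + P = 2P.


Doubling: s = (3 x1^2 + a) / (2 y1)
s = (3*25^2 + 19) / (2*23) mod 37 = 9
x3 = s^2 - 2 x1 mod 37 = 9^2 - 2*25 = 31
y3 = s (x1 - x3) - y1 mod 37 = 9 * (25 - 31) - 23 = 34

2P = (31, 34)


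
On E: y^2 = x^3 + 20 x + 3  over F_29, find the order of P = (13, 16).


Compute successive multiples of P until we hit O:
  1P = (13, 16)
  2P = (9, 10)
  3P = (2, 15)
  4P = (20, 15)
  5P = (12, 17)
  6P = (5, 5)
  7P = (7, 14)
  8P = (22, 10)
  ... (continuing to 29P)
  29P = O

ord(P) = 29


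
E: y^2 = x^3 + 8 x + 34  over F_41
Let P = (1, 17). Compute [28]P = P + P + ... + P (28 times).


k = 28 = 11100_2 (binary, LSB first: 00111)
Double-and-add from P = (1, 17):
  bit 0 = 0: acc unchanged = O
  bit 1 = 0: acc unchanged = O
  bit 2 = 1: acc = O + (34, 2) = (34, 2)
  bit 3 = 1: acc = (34, 2) + (37, 15) = (7, 33)
  bit 4 = 1: acc = (7, 33) + (39, 25) = (13, 30)

28P = (13, 30)


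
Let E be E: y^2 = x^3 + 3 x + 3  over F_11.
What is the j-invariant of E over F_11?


Delta = -16(4 a^3 + 27 b^2) mod 11 = 5
-1728 * (4 a)^3 = -1728 * (4*3)^3 mod 11 = 10
j = 10 * 5^(-1) mod 11 = 2

j = 2 (mod 11)


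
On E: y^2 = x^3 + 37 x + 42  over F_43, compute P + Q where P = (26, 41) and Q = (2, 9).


P != Q, so use the chord formula.
s = (y2 - y1) / (x2 - x1) = (11) / (19) mod 43 = 30
x3 = s^2 - x1 - x2 mod 43 = 30^2 - 26 - 2 = 12
y3 = s (x1 - x3) - y1 mod 43 = 30 * (26 - 12) - 41 = 35

P + Q = (12, 35)


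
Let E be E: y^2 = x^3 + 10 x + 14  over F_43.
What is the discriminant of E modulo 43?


4 a^3 + 27 b^2 = 4*10^3 + 27*14^2 = 4000 + 5292 = 9292
Delta = -16 * (9292) = -148672
Delta mod 43 = 22

Delta = 22 (mod 43)


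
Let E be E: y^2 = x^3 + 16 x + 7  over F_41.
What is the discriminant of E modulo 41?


4 a^3 + 27 b^2 = 4*16^3 + 27*7^2 = 16384 + 1323 = 17707
Delta = -16 * (17707) = -283312
Delta mod 41 = 39

Delta = 39 (mod 41)


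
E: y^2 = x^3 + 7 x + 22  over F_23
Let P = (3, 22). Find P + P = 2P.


Doubling: s = (3 x1^2 + a) / (2 y1)
s = (3*3^2 + 7) / (2*22) mod 23 = 6
x3 = s^2 - 2 x1 mod 23 = 6^2 - 2*3 = 7
y3 = s (x1 - x3) - y1 mod 23 = 6 * (3 - 7) - 22 = 0

2P = (7, 0)


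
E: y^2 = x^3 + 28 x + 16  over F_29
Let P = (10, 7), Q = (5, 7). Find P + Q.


P != Q, so use the chord formula.
s = (y2 - y1) / (x2 - x1) = (0) / (24) mod 29 = 0
x3 = s^2 - x1 - x2 mod 29 = 0^2 - 10 - 5 = 14
y3 = s (x1 - x3) - y1 mod 29 = 0 * (10 - 14) - 7 = 22

P + Q = (14, 22)


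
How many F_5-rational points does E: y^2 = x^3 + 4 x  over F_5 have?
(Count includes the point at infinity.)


For each x in F_5, count y with y^2 = x^3 + 4 x + 0 mod 5:
  x = 0: RHS = 0, y in [0]  -> 1 point(s)
  x = 1: RHS = 0, y in [0]  -> 1 point(s)
  x = 2: RHS = 1, y in [1, 4]  -> 2 point(s)
  x = 3: RHS = 4, y in [2, 3]  -> 2 point(s)
  x = 4: RHS = 0, y in [0]  -> 1 point(s)
Affine points: 7. Add the point at infinity: total = 8.

#E(F_5) = 8


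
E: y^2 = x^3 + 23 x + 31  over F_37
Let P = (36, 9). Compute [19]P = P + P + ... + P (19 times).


k = 19 = 10011_2 (binary, LSB first: 11001)
Double-and-add from P = (36, 9):
  bit 0 = 1: acc = O + (36, 9) = (36, 9)
  bit 1 = 1: acc = (36, 9) + (5, 7) = (29, 1)
  bit 2 = 0: acc unchanged = (29, 1)
  bit 3 = 0: acc unchanged = (29, 1)
  bit 4 = 1: acc = (29, 1) + (21, 28) = (14, 27)

19P = (14, 27)


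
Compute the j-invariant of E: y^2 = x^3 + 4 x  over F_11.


Delta = -16(4 a^3 + 27 b^2) mod 11 = 7
-1728 * (4 a)^3 = -1728 * (4*4)^3 mod 11 = 7
j = 7 * 7^(-1) mod 11 = 1

j = 1 (mod 11)


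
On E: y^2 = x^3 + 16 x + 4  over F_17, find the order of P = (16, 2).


Compute successive multiples of P until we hit O:
  1P = (16, 2)
  2P = (15, 7)
  3P = (11, 7)
  4P = (8, 7)
  5P = (8, 10)
  6P = (11, 10)
  7P = (15, 10)
  8P = (16, 15)
  ... (continuing to 9P)
  9P = O

ord(P) = 9


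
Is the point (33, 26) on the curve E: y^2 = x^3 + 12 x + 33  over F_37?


Check whether y^2 = x^3 + 12 x + 33 (mod 37) for (x, y) = (33, 26).
LHS: y^2 = 26^2 mod 37 = 10
RHS: x^3 + 12 x + 33 = 33^3 + 12*33 + 33 mod 37 = 32
LHS != RHS

No, not on the curve


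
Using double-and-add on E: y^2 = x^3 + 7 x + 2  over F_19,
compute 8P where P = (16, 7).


k = 8 = 1000_2 (binary, LSB first: 0001)
Double-and-add from P = (16, 7):
  bit 0 = 0: acc unchanged = O
  bit 1 = 0: acc unchanged = O
  bit 2 = 0: acc unchanged = O
  bit 3 = 1: acc = O + (12, 3) = (12, 3)

8P = (12, 3)


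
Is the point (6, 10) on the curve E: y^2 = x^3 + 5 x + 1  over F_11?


Check whether y^2 = x^3 + 5 x + 1 (mod 11) for (x, y) = (6, 10).
LHS: y^2 = 10^2 mod 11 = 1
RHS: x^3 + 5 x + 1 = 6^3 + 5*6 + 1 mod 11 = 5
LHS != RHS

No, not on the curve


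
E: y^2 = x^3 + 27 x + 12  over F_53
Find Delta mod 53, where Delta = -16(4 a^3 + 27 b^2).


4 a^3 + 27 b^2 = 4*27^3 + 27*12^2 = 78732 + 3888 = 82620
Delta = -16 * (82620) = -1321920
Delta mod 53 = 6

Delta = 6 (mod 53)


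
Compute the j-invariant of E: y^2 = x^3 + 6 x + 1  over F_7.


Delta = -16(4 a^3 + 27 b^2) mod 7 = 3
-1728 * (4 a)^3 = -1728 * (4*6)^3 mod 7 = 6
j = 6 * 3^(-1) mod 7 = 2

j = 2 (mod 7)


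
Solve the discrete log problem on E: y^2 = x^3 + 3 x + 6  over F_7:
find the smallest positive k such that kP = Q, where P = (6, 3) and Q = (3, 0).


Enumerate multiples of P until we hit Q = (3, 0):
  1P = (6, 3)
  2P = (3, 0)
Match found at i = 2.

k = 2


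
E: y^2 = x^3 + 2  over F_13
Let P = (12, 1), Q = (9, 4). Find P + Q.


P != Q, so use the chord formula.
s = (y2 - y1) / (x2 - x1) = (3) / (10) mod 13 = 12
x3 = s^2 - x1 - x2 mod 13 = 12^2 - 12 - 9 = 6
y3 = s (x1 - x3) - y1 mod 13 = 12 * (12 - 6) - 1 = 6

P + Q = (6, 6)


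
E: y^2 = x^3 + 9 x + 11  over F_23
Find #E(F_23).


For each x in F_23, count y with y^2 = x^3 + 9 x + 11 mod 23:
  x = 7: RHS = 3, y in [7, 16]  -> 2 point(s)
  x = 9: RHS = 16, y in [4, 19]  -> 2 point(s)
  x = 13: RHS = 2, y in [5, 18]  -> 2 point(s)
  x = 14: RHS = 6, y in [11, 12]  -> 2 point(s)
  x = 15: RHS = 2, y in [5, 18]  -> 2 point(s)
  x = 18: RHS = 2, y in [5, 18]  -> 2 point(s)
  x = 19: RHS = 3, y in [7, 16]  -> 2 point(s)
  x = 20: RHS = 3, y in [7, 16]  -> 2 point(s)
  x = 21: RHS = 8, y in [10, 13]  -> 2 point(s)
  x = 22: RHS = 1, y in [1, 22]  -> 2 point(s)
Affine points: 20. Add the point at infinity: total = 21.

#E(F_23) = 21


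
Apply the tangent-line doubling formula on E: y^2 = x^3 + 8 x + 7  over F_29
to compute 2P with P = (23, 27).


Doubling: s = (3 x1^2 + a) / (2 y1)
s = (3*23^2 + 8) / (2*27) mod 29 = 0
x3 = s^2 - 2 x1 mod 29 = 0^2 - 2*23 = 12
y3 = s (x1 - x3) - y1 mod 29 = 0 * (23 - 12) - 27 = 2

2P = (12, 2)


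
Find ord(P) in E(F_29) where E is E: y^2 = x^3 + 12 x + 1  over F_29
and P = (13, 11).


Compute successive multiples of P until we hit O:
  1P = (13, 11)
  2P = (2, 2)
  3P = (7, 15)
  4P = (3, 21)
  5P = (14, 19)
  6P = (8, 0)
  7P = (14, 10)
  8P = (3, 8)
  ... (continuing to 12P)
  12P = O

ord(P) = 12


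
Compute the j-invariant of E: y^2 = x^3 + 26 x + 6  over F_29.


Delta = -16(4 a^3 + 27 b^2) mod 29 = 9
-1728 * (4 a)^3 = -1728 * (4*26)^3 mod 29 = 28
j = 28 * 9^(-1) mod 29 = 16

j = 16 (mod 29)


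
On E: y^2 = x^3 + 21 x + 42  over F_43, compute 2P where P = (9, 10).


Doubling: s = (3 x1^2 + a) / (2 y1)
s = (3*9^2 + 21) / (2*10) mod 43 = 39
x3 = s^2 - 2 x1 mod 43 = 39^2 - 2*9 = 41
y3 = s (x1 - x3) - y1 mod 43 = 39 * (9 - 41) - 10 = 32

2P = (41, 32)


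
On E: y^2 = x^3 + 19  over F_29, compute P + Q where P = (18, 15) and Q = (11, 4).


P != Q, so use the chord formula.
s = (y2 - y1) / (x2 - x1) = (18) / (22) mod 29 = 14
x3 = s^2 - x1 - x2 mod 29 = 14^2 - 18 - 11 = 22
y3 = s (x1 - x3) - y1 mod 29 = 14 * (18 - 22) - 15 = 16

P + Q = (22, 16)


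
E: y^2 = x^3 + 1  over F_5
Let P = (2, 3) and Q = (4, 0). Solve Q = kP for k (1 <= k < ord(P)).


Enumerate multiples of P until we hit Q = (4, 0):
  1P = (2, 3)
  2P = (0, 1)
  3P = (4, 0)
Match found at i = 3.

k = 3


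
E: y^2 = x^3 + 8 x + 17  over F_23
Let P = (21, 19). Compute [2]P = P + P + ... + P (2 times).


k = 2 = 10_2 (binary, LSB first: 01)
Double-and-add from P = (21, 19):
  bit 0 = 0: acc unchanged = O
  bit 1 = 1: acc = O + (16, 3) = (16, 3)

2P = (16, 3)


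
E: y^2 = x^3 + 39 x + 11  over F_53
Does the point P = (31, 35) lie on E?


Check whether y^2 = x^3 + 39 x + 11 (mod 53) for (x, y) = (31, 35).
LHS: y^2 = 35^2 mod 53 = 6
RHS: x^3 + 39 x + 11 = 31^3 + 39*31 + 11 mod 53 = 6
LHS = RHS

Yes, on the curve


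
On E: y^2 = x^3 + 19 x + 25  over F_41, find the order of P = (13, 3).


Compute successive multiples of P until we hit O:
  1P = (13, 3)
  2P = (38, 33)
  3P = (39, 15)
  4P = (29, 18)
  5P = (1, 39)
  6P = (36, 25)
  7P = (35, 33)
  8P = (24, 23)
  ... (continuing to 26P)
  26P = O

ord(P) = 26


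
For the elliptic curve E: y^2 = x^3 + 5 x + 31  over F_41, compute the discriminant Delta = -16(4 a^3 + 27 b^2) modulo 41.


4 a^3 + 27 b^2 = 4*5^3 + 27*31^2 = 500 + 25947 = 26447
Delta = -16 * (26447) = -423152
Delta mod 41 = 9

Delta = 9 (mod 41)


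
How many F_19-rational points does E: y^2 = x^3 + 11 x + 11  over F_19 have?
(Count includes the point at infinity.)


For each x in F_19, count y with y^2 = x^3 + 11 x + 11 mod 19:
  x = 0: RHS = 11, y in [7, 12]  -> 2 point(s)
  x = 1: RHS = 4, y in [2, 17]  -> 2 point(s)
  x = 4: RHS = 5, y in [9, 10]  -> 2 point(s)
  x = 5: RHS = 1, y in [1, 18]  -> 2 point(s)
  x = 10: RHS = 0, y in [0]  -> 1 point(s)
  x = 11: RHS = 0, y in [0]  -> 1 point(s)
  x = 12: RHS = 9, y in [3, 16]  -> 2 point(s)
  x = 15: RHS = 17, y in [6, 13]  -> 2 point(s)
  x = 17: RHS = 0, y in [0]  -> 1 point(s)
Affine points: 15. Add the point at infinity: total = 16.

#E(F_19) = 16


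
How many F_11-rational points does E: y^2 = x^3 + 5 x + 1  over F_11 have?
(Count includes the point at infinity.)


For each x in F_11, count y with y^2 = x^3 + 5 x + 1 mod 11:
  x = 0: RHS = 1, y in [1, 10]  -> 2 point(s)
  x = 6: RHS = 5, y in [4, 7]  -> 2 point(s)
  x = 7: RHS = 5, y in [4, 7]  -> 2 point(s)
  x = 8: RHS = 3, y in [5, 6]  -> 2 point(s)
  x = 9: RHS = 5, y in [4, 7]  -> 2 point(s)
Affine points: 10. Add the point at infinity: total = 11.

#E(F_11) = 11


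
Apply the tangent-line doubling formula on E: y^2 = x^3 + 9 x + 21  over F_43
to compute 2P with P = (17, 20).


Doubling: s = (3 x1^2 + a) / (2 y1)
s = (3*17^2 + 9) / (2*20) mod 43 = 9
x3 = s^2 - 2 x1 mod 43 = 9^2 - 2*17 = 4
y3 = s (x1 - x3) - y1 mod 43 = 9 * (17 - 4) - 20 = 11

2P = (4, 11)


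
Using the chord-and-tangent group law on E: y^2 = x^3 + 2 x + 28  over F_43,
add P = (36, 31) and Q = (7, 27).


P != Q, so use the chord formula.
s = (y2 - y1) / (x2 - x1) = (39) / (14) mod 43 = 12
x3 = s^2 - x1 - x2 mod 43 = 12^2 - 36 - 7 = 15
y3 = s (x1 - x3) - y1 mod 43 = 12 * (36 - 15) - 31 = 6

P + Q = (15, 6)


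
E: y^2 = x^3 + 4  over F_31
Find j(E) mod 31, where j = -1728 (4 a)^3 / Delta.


Delta = -16(4 a^3 + 27 b^2) mod 31 = 1
-1728 * (4 a)^3 = -1728 * (4*0)^3 mod 31 = 0
j = 0 * 1^(-1) mod 31 = 0

j = 0 (mod 31)


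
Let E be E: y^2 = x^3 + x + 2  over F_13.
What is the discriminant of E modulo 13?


4 a^3 + 27 b^2 = 4*1^3 + 27*2^2 = 4 + 108 = 112
Delta = -16 * (112) = -1792
Delta mod 13 = 2

Delta = 2 (mod 13)


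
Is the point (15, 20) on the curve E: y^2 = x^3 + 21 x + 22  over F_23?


Check whether y^2 = x^3 + 21 x + 22 (mod 23) for (x, y) = (15, 20).
LHS: y^2 = 20^2 mod 23 = 9
RHS: x^3 + 21 x + 22 = 15^3 + 21*15 + 22 mod 23 = 9
LHS = RHS

Yes, on the curve


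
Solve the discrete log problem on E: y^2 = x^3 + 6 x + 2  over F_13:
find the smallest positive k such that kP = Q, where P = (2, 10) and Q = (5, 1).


Enumerate multiples of P until we hit Q = (5, 1):
  1P = (2, 10)
  2P = (5, 12)
  3P = (5, 1)
Match found at i = 3.

k = 3


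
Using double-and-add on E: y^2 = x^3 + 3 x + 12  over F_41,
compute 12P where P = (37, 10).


k = 12 = 1100_2 (binary, LSB first: 0011)
Double-and-add from P = (37, 10):
  bit 0 = 0: acc unchanged = O
  bit 1 = 0: acc unchanged = O
  bit 2 = 1: acc = O + (22, 5) = (22, 5)
  bit 3 = 1: acc = (22, 5) + (1, 37) = (14, 16)

12P = (14, 16)


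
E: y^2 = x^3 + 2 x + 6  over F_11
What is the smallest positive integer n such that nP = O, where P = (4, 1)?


Compute successive multiples of P until we hit O:
  1P = (4, 1)
  2P = (1, 8)
  3P = (9, 7)
  4P = (10, 5)
  5P = (6, 5)
  6P = (5, 8)
  7P = (7, 0)
  8P = (5, 3)
  ... (continuing to 14P)
  14P = O

ord(P) = 14


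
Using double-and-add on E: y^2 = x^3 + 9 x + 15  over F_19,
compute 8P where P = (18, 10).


k = 8 = 1000_2 (binary, LSB first: 0001)
Double-and-add from P = (18, 10):
  bit 0 = 0: acc unchanged = O
  bit 1 = 0: acc unchanged = O
  bit 2 = 0: acc unchanged = O
  bit 3 = 1: acc = O + (11, 18) = (11, 18)

8P = (11, 18)


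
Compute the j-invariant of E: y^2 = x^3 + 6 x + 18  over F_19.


Delta = -16(4 a^3 + 27 b^2) mod 19 = 13
-1728 * (4 a)^3 = -1728 * (4*6)^3 mod 19 = 11
j = 11 * 13^(-1) mod 19 = 14

j = 14 (mod 19)


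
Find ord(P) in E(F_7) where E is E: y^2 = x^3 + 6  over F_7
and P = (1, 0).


Compute successive multiples of P until we hit O:
  1P = (1, 0)
  2P = O

ord(P) = 2


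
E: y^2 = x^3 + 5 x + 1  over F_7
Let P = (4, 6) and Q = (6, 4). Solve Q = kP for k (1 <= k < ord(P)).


Enumerate multiples of P until we hit Q = (6, 4):
  1P = (4, 6)
  2P = (3, 6)
  3P = (0, 1)
  4P = (5, 5)
  5P = (6, 3)
  6P = (1, 0)
  7P = (6, 4)
Match found at i = 7.

k = 7


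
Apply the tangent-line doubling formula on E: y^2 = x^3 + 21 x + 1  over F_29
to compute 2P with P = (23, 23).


Doubling: s = (3 x1^2 + a) / (2 y1)
s = (3*23^2 + 21) / (2*23) mod 29 = 11
x3 = s^2 - 2 x1 mod 29 = 11^2 - 2*23 = 17
y3 = s (x1 - x3) - y1 mod 29 = 11 * (23 - 17) - 23 = 14

2P = (17, 14)


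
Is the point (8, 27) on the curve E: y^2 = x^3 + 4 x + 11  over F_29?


Check whether y^2 = x^3 + 4 x + 11 (mod 29) for (x, y) = (8, 27).
LHS: y^2 = 27^2 mod 29 = 4
RHS: x^3 + 4 x + 11 = 8^3 + 4*8 + 11 mod 29 = 4
LHS = RHS

Yes, on the curve


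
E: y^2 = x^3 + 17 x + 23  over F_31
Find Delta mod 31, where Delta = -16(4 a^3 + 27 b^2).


4 a^3 + 27 b^2 = 4*17^3 + 27*23^2 = 19652 + 14283 = 33935
Delta = -16 * (33935) = -542960
Delta mod 31 = 5

Delta = 5 (mod 31)


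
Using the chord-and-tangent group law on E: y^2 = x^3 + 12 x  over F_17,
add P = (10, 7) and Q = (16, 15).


P != Q, so use the chord formula.
s = (y2 - y1) / (x2 - x1) = (8) / (6) mod 17 = 7
x3 = s^2 - x1 - x2 mod 17 = 7^2 - 10 - 16 = 6
y3 = s (x1 - x3) - y1 mod 17 = 7 * (10 - 6) - 7 = 4

P + Q = (6, 4)


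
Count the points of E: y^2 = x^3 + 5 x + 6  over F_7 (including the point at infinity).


For each x in F_7, count y with y^2 = x^3 + 5 x + 6 mod 7:
  x = 5: RHS = 2, y in [3, 4]  -> 2 point(s)
  x = 6: RHS = 0, y in [0]  -> 1 point(s)
Affine points: 3. Add the point at infinity: total = 4.

#E(F_7) = 4


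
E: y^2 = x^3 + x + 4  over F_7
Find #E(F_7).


For each x in F_7, count y with y^2 = x^3 + 1 x + 4 mod 7:
  x = 0: RHS = 4, y in [2, 5]  -> 2 point(s)
  x = 2: RHS = 0, y in [0]  -> 1 point(s)
  x = 4: RHS = 2, y in [3, 4]  -> 2 point(s)
  x = 5: RHS = 1, y in [1, 6]  -> 2 point(s)
  x = 6: RHS = 2, y in [3, 4]  -> 2 point(s)
Affine points: 9. Add the point at infinity: total = 10.

#E(F_7) = 10


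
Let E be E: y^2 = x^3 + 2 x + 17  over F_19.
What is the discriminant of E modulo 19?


4 a^3 + 27 b^2 = 4*2^3 + 27*17^2 = 32 + 7803 = 7835
Delta = -16 * (7835) = -125360
Delta mod 19 = 2

Delta = 2 (mod 19)


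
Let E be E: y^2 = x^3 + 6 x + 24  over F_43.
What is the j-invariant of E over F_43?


Delta = -16(4 a^3 + 27 b^2) mod 43 = 31
-1728 * (4 a)^3 = -1728 * (4*6)^3 mod 43 = 4
j = 4 * 31^(-1) mod 43 = 14

j = 14 (mod 43)


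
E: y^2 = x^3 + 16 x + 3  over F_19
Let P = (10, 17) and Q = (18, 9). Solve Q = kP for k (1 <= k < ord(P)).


Enumerate multiples of P until we hit Q = (18, 9):
  1P = (10, 17)
  2P = (8, 15)
  3P = (2, 10)
  4P = (14, 8)
  5P = (6, 12)
  6P = (1, 18)
  7P = (12, 17)
  8P = (16, 2)
  9P = (4, 6)
  10P = (11, 16)
  11P = (18, 10)
  12P = (17, 1)
  13P = (17, 18)
  14P = (18, 9)
Match found at i = 14.

k = 14


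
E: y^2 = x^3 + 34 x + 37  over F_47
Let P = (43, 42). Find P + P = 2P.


Doubling: s = (3 x1^2 + a) / (2 y1)
s = (3*43^2 + 34) / (2*42) mod 47 = 20
x3 = s^2 - 2 x1 mod 47 = 20^2 - 2*43 = 32
y3 = s (x1 - x3) - y1 mod 47 = 20 * (43 - 32) - 42 = 37

2P = (32, 37)


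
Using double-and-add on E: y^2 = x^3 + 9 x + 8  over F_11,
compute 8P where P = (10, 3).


k = 8 = 1000_2 (binary, LSB first: 0001)
Double-and-add from P = (10, 3):
  bit 0 = 0: acc unchanged = O
  bit 1 = 0: acc unchanged = O
  bit 2 = 0: acc unchanged = O
  bit 3 = 1: acc = O + (8, 3) = (8, 3)

8P = (8, 3)


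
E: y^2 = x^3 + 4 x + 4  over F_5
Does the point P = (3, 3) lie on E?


Check whether y^2 = x^3 + 4 x + 4 (mod 5) for (x, y) = (3, 3).
LHS: y^2 = 3^2 mod 5 = 4
RHS: x^3 + 4 x + 4 = 3^3 + 4*3 + 4 mod 5 = 3
LHS != RHS

No, not on the curve


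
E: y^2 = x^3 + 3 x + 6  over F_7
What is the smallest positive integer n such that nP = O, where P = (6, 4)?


Compute successive multiples of P until we hit O:
  1P = (6, 4)
  2P = (3, 0)
  3P = (6, 3)
  4P = O

ord(P) = 4


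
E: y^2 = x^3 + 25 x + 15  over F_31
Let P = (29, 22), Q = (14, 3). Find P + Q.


P != Q, so use the chord formula.
s = (y2 - y1) / (x2 - x1) = (12) / (16) mod 31 = 24
x3 = s^2 - x1 - x2 mod 31 = 24^2 - 29 - 14 = 6
y3 = s (x1 - x3) - y1 mod 31 = 24 * (29 - 6) - 22 = 3

P + Q = (6, 3)


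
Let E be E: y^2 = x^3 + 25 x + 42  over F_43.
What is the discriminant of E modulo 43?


4 a^3 + 27 b^2 = 4*25^3 + 27*42^2 = 62500 + 47628 = 110128
Delta = -16 * (110128) = -1762048
Delta mod 43 = 6

Delta = 6 (mod 43)


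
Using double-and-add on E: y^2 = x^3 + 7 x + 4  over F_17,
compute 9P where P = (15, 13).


k = 9 = 1001_2 (binary, LSB first: 1001)
Double-and-add from P = (15, 13):
  bit 0 = 1: acc = O + (15, 13) = (15, 13)
  bit 1 = 0: acc unchanged = (15, 13)
  bit 2 = 0: acc unchanged = (15, 13)
  bit 3 = 1: acc = (15, 13) + (16, 8) = (11, 1)

9P = (11, 1)


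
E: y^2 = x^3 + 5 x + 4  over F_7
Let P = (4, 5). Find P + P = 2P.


Doubling: s = (3 x1^2 + a) / (2 y1)
s = (3*4^2 + 5) / (2*5) mod 7 = 6
x3 = s^2 - 2 x1 mod 7 = 6^2 - 2*4 = 0
y3 = s (x1 - x3) - y1 mod 7 = 6 * (4 - 0) - 5 = 5

2P = (0, 5)


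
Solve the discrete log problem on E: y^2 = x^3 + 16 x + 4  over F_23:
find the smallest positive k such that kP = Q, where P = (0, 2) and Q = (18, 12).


Enumerate multiples of P until we hit Q = (18, 12):
  1P = (0, 2)
  2P = (16, 3)
  3P = (15, 10)
  4P = (9, 7)
  5P = (18, 11)
  6P = (11, 4)
  7P = (5, 18)
  8P = (8, 0)
  9P = (5, 5)
  10P = (11, 19)
  11P = (18, 12)
Match found at i = 11.

k = 11


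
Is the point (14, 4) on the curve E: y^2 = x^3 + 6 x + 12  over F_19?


Check whether y^2 = x^3 + 6 x + 12 (mod 19) for (x, y) = (14, 4).
LHS: y^2 = 4^2 mod 19 = 16
RHS: x^3 + 6 x + 12 = 14^3 + 6*14 + 12 mod 19 = 9
LHS != RHS

No, not on the curve


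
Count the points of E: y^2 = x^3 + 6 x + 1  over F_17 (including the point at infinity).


For each x in F_17, count y with y^2 = x^3 + 6 x + 1 mod 17:
  x = 0: RHS = 1, y in [1, 16]  -> 2 point(s)
  x = 1: RHS = 8, y in [5, 12]  -> 2 point(s)
  x = 2: RHS = 4, y in [2, 15]  -> 2 point(s)
  x = 4: RHS = 4, y in [2, 15]  -> 2 point(s)
  x = 6: RHS = 15, y in [7, 10]  -> 2 point(s)
  x = 8: RHS = 0, y in [0]  -> 1 point(s)
  x = 9: RHS = 2, y in [6, 11]  -> 2 point(s)
  x = 11: RHS = 4, y in [2, 15]  -> 2 point(s)
  x = 12: RHS = 16, y in [4, 13]  -> 2 point(s)
  x = 13: RHS = 15, y in [7, 10]  -> 2 point(s)
  x = 15: RHS = 15, y in [7, 10]  -> 2 point(s)
Affine points: 21. Add the point at infinity: total = 22.

#E(F_17) = 22


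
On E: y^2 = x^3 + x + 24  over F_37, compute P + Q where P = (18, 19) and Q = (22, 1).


P != Q, so use the chord formula.
s = (y2 - y1) / (x2 - x1) = (19) / (4) mod 37 = 14
x3 = s^2 - x1 - x2 mod 37 = 14^2 - 18 - 22 = 8
y3 = s (x1 - x3) - y1 mod 37 = 14 * (18 - 8) - 19 = 10

P + Q = (8, 10)


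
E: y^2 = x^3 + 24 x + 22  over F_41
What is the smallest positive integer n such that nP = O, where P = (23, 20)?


Compute successive multiples of P until we hit O:
  1P = (23, 20)
  2P = (16, 19)
  3P = (38, 13)
  4P = (5, 29)
  5P = (3, 11)
  6P = (11, 10)
  7P = (2, 18)
  8P = (32, 26)
  ... (continuing to 17P)
  17P = O

ord(P) = 17


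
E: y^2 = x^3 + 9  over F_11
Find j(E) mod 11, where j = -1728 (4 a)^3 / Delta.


Delta = -16(4 a^3 + 27 b^2) mod 11 = 10
-1728 * (4 a)^3 = -1728 * (4*0)^3 mod 11 = 0
j = 0 * 10^(-1) mod 11 = 0

j = 0 (mod 11)


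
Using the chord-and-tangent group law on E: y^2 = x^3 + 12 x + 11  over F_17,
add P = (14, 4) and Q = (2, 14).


P != Q, so use the chord formula.
s = (y2 - y1) / (x2 - x1) = (10) / (5) mod 17 = 2
x3 = s^2 - x1 - x2 mod 17 = 2^2 - 14 - 2 = 5
y3 = s (x1 - x3) - y1 mod 17 = 2 * (14 - 5) - 4 = 14

P + Q = (5, 14)


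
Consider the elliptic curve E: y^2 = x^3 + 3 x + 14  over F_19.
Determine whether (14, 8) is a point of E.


Check whether y^2 = x^3 + 3 x + 14 (mod 19) for (x, y) = (14, 8).
LHS: y^2 = 8^2 mod 19 = 7
RHS: x^3 + 3 x + 14 = 14^3 + 3*14 + 14 mod 19 = 7
LHS = RHS

Yes, on the curve


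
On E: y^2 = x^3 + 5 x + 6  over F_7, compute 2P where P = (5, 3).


Doubling: s = (3 x1^2 + a) / (2 y1)
s = (3*5^2 + 5) / (2*3) mod 7 = 4
x3 = s^2 - 2 x1 mod 7 = 4^2 - 2*5 = 6
y3 = s (x1 - x3) - y1 mod 7 = 4 * (5 - 6) - 3 = 0

2P = (6, 0)


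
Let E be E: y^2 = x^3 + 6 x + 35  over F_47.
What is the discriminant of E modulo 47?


4 a^3 + 27 b^2 = 4*6^3 + 27*35^2 = 864 + 33075 = 33939
Delta = -16 * (33939) = -543024
Delta mod 47 = 14

Delta = 14 (mod 47)


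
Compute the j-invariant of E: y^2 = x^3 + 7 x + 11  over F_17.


Delta = -16(4 a^3 + 27 b^2) mod 17 = 15
-1728 * (4 a)^3 = -1728 * (4*7)^3 mod 17 = 13
j = 13 * 15^(-1) mod 17 = 2

j = 2 (mod 17)


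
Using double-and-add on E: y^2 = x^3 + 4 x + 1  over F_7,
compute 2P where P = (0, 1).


k = 2 = 10_2 (binary, LSB first: 01)
Double-and-add from P = (0, 1):
  bit 0 = 0: acc unchanged = O
  bit 1 = 1: acc = O + (4, 5) = (4, 5)

2P = (4, 5)


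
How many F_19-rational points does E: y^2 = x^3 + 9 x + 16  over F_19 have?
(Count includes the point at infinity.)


For each x in F_19, count y with y^2 = x^3 + 9 x + 16 mod 19:
  x = 0: RHS = 16, y in [4, 15]  -> 2 point(s)
  x = 1: RHS = 7, y in [8, 11]  -> 2 point(s)
  x = 2: RHS = 4, y in [2, 17]  -> 2 point(s)
  x = 6: RHS = 1, y in [1, 18]  -> 2 point(s)
  x = 7: RHS = 4, y in [2, 17]  -> 2 point(s)
  x = 8: RHS = 11, y in [7, 12]  -> 2 point(s)
  x = 9: RHS = 9, y in [3, 16]  -> 2 point(s)
  x = 10: RHS = 4, y in [2, 17]  -> 2 point(s)
  x = 12: RHS = 9, y in [3, 16]  -> 2 point(s)
  x = 14: RHS = 17, y in [6, 13]  -> 2 point(s)
  x = 15: RHS = 11, y in [7, 12]  -> 2 point(s)
  x = 16: RHS = 0, y in [0]  -> 1 point(s)
  x = 17: RHS = 9, y in [3, 16]  -> 2 point(s)
  x = 18: RHS = 6, y in [5, 14]  -> 2 point(s)
Affine points: 27. Add the point at infinity: total = 28.

#E(F_19) = 28


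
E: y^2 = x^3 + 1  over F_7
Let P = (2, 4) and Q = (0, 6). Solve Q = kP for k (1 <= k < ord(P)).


Enumerate multiples of P until we hit Q = (0, 6):
  1P = (2, 4)
  2P = (0, 6)
Match found at i = 2.

k = 2


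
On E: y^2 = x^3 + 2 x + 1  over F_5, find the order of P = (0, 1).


Compute successive multiples of P until we hit O:
  1P = (0, 1)
  2P = (1, 3)
  3P = (3, 3)
  4P = (3, 2)
  5P = (1, 2)
  6P = (0, 4)
  7P = O

ord(P) = 7


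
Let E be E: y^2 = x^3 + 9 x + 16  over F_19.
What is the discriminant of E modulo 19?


4 a^3 + 27 b^2 = 4*9^3 + 27*16^2 = 2916 + 6912 = 9828
Delta = -16 * (9828) = -157248
Delta mod 19 = 15

Delta = 15 (mod 19)


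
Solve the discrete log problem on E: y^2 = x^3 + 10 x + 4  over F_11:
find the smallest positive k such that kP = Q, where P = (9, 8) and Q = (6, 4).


Enumerate multiples of P until we hit Q = (6, 4):
  1P = (9, 8)
  2P = (4, 3)
  3P = (10, 2)
  4P = (6, 7)
  5P = (1, 2)
  6P = (5, 6)
  7P = (0, 2)
  8P = (0, 9)
  9P = (5, 5)
  10P = (1, 9)
  11P = (6, 4)
Match found at i = 11.

k = 11


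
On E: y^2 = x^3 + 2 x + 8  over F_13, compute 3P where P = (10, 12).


k = 3 = 11_2 (binary, LSB first: 11)
Double-and-add from P = (10, 12):
  bit 0 = 1: acc = O + (10, 12) = (10, 12)
  bit 1 = 1: acc = (10, 12) + (5, 0) = (10, 1)

3P = (10, 1)


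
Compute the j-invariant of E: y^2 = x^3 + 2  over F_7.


Delta = -16(4 a^3 + 27 b^2) mod 7 = 1
-1728 * (4 a)^3 = -1728 * (4*0)^3 mod 7 = 0
j = 0 * 1^(-1) mod 7 = 0

j = 0 (mod 7)


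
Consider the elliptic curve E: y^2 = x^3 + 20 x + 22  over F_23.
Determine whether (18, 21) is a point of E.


Check whether y^2 = x^3 + 20 x + 22 (mod 23) for (x, y) = (18, 21).
LHS: y^2 = 21^2 mod 23 = 4
RHS: x^3 + 20 x + 22 = 18^3 + 20*18 + 22 mod 23 = 4
LHS = RHS

Yes, on the curve


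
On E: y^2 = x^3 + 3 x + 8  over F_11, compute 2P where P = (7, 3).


Doubling: s = (3 x1^2 + a) / (2 y1)
s = (3*7^2 + 3) / (2*3) mod 11 = 3
x3 = s^2 - 2 x1 mod 11 = 3^2 - 2*7 = 6
y3 = s (x1 - x3) - y1 mod 11 = 3 * (7 - 6) - 3 = 0

2P = (6, 0)


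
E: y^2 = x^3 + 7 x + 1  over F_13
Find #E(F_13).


For each x in F_13, count y with y^2 = x^3 + 7 x + 1 mod 13:
  x = 0: RHS = 1, y in [1, 12]  -> 2 point(s)
  x = 1: RHS = 9, y in [3, 10]  -> 2 point(s)
  x = 2: RHS = 10, y in [6, 7]  -> 2 point(s)
  x = 3: RHS = 10, y in [6, 7]  -> 2 point(s)
  x = 6: RHS = 12, y in [5, 8]  -> 2 point(s)
  x = 7: RHS = 3, y in [4, 9]  -> 2 point(s)
  x = 8: RHS = 10, y in [6, 7]  -> 2 point(s)
  x = 9: RHS = 0, y in [0]  -> 1 point(s)
Affine points: 15. Add the point at infinity: total = 16.

#E(F_13) = 16


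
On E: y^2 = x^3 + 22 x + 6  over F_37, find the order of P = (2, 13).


Compute successive multiples of P until we hit O:
  1P = (2, 13)
  2P = (8, 19)
  3P = (28, 35)
  4P = (11, 5)
  5P = (12, 0)
  6P = (11, 32)
  7P = (28, 2)
  8P = (8, 18)
  ... (continuing to 10P)
  10P = O

ord(P) = 10


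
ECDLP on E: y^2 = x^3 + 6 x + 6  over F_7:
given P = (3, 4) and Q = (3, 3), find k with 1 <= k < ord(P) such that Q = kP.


Enumerate multiples of P until we hit Q = (3, 3):
  1P = (3, 4)
  2P = (5, 0)
  3P = (3, 3)
Match found at i = 3.

k = 3


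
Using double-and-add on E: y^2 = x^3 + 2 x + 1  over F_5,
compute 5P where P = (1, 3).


k = 5 = 101_2 (binary, LSB first: 101)
Double-and-add from P = (1, 3):
  bit 0 = 1: acc = O + (1, 3) = (1, 3)
  bit 1 = 0: acc unchanged = (1, 3)
  bit 2 = 1: acc = (1, 3) + (0, 1) = (3, 3)

5P = (3, 3)


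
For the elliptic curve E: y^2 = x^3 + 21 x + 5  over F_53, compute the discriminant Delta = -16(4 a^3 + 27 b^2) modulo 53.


4 a^3 + 27 b^2 = 4*21^3 + 27*5^2 = 37044 + 675 = 37719
Delta = -16 * (37719) = -603504
Delta mod 53 = 7

Delta = 7 (mod 53)


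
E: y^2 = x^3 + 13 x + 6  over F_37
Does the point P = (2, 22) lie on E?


Check whether y^2 = x^3 + 13 x + 6 (mod 37) for (x, y) = (2, 22).
LHS: y^2 = 22^2 mod 37 = 3
RHS: x^3 + 13 x + 6 = 2^3 + 13*2 + 6 mod 37 = 3
LHS = RHS

Yes, on the curve


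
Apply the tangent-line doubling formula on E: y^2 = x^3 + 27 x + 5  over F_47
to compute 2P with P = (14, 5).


Doubling: s = (3 x1^2 + a) / (2 y1)
s = (3*14^2 + 27) / (2*5) mod 47 = 38
x3 = s^2 - 2 x1 mod 47 = 38^2 - 2*14 = 6
y3 = s (x1 - x3) - y1 mod 47 = 38 * (14 - 6) - 5 = 17

2P = (6, 17)


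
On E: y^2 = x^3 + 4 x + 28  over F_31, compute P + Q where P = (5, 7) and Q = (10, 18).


P != Q, so use the chord formula.
s = (y2 - y1) / (x2 - x1) = (11) / (5) mod 31 = 27
x3 = s^2 - x1 - x2 mod 31 = 27^2 - 5 - 10 = 1
y3 = s (x1 - x3) - y1 mod 31 = 27 * (5 - 1) - 7 = 8

P + Q = (1, 8)


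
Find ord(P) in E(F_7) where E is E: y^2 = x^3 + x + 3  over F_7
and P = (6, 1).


Compute successive multiples of P until we hit O:
  1P = (6, 1)
  2P = (6, 6)
  3P = O

ord(P) = 3


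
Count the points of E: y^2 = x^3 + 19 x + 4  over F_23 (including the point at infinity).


For each x in F_23, count y with y^2 = x^3 + 19 x + 4 mod 23:
  x = 0: RHS = 4, y in [2, 21]  -> 2 point(s)
  x = 1: RHS = 1, y in [1, 22]  -> 2 point(s)
  x = 2: RHS = 4, y in [2, 21]  -> 2 point(s)
  x = 4: RHS = 6, y in [11, 12]  -> 2 point(s)
  x = 6: RHS = 12, y in [9, 14]  -> 2 point(s)
  x = 8: RHS = 1, y in [1, 22]  -> 2 point(s)
  x = 11: RHS = 3, y in [7, 16]  -> 2 point(s)
  x = 14: RHS = 1, y in [1, 22]  -> 2 point(s)
  x = 19: RHS = 2, y in [5, 18]  -> 2 point(s)
  x = 20: RHS = 12, y in [9, 14]  -> 2 point(s)
  x = 21: RHS = 4, y in [2, 21]  -> 2 point(s)
Affine points: 22. Add the point at infinity: total = 23.

#E(F_23) = 23


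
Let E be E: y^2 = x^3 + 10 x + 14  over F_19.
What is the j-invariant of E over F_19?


Delta = -16(4 a^3 + 27 b^2) mod 19 = 3
-1728 * (4 a)^3 = -1728 * (4*10)^3 mod 19 = 8
j = 8 * 3^(-1) mod 19 = 9

j = 9 (mod 19)


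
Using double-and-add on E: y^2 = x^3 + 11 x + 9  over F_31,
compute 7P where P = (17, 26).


k = 7 = 111_2 (binary, LSB first: 111)
Double-and-add from P = (17, 26):
  bit 0 = 1: acc = O + (17, 26) = (17, 26)
  bit 1 = 1: acc = (17, 26) + (29, 17) = (3, 10)
  bit 2 = 1: acc = (3, 10) + (18, 26) = (11, 29)

7P = (11, 29)


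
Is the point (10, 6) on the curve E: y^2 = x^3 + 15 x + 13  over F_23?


Check whether y^2 = x^3 + 15 x + 13 (mod 23) for (x, y) = (10, 6).
LHS: y^2 = 6^2 mod 23 = 13
RHS: x^3 + 15 x + 13 = 10^3 + 15*10 + 13 mod 23 = 13
LHS = RHS

Yes, on the curve


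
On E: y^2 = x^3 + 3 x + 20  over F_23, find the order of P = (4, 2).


Compute successive multiples of P until we hit O:
  1P = (4, 2)
  2P = (18, 15)
  3P = (17, 4)
  4P = (14, 0)
  5P = (17, 19)
  6P = (18, 8)
  7P = (4, 21)
  8P = O

ord(P) = 8


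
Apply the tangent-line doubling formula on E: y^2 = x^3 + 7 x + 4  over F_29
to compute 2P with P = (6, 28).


Doubling: s = (3 x1^2 + a) / (2 y1)
s = (3*6^2 + 7) / (2*28) mod 29 = 15
x3 = s^2 - 2 x1 mod 29 = 15^2 - 2*6 = 10
y3 = s (x1 - x3) - y1 mod 29 = 15 * (6 - 10) - 28 = 28

2P = (10, 28)


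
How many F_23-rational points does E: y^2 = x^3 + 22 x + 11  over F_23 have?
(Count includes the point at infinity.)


For each x in F_23, count y with y^2 = x^3 + 22 x + 11 mod 23:
  x = 3: RHS = 12, y in [9, 14]  -> 2 point(s)
  x = 4: RHS = 2, y in [5, 18]  -> 2 point(s)
  x = 5: RHS = 16, y in [4, 19]  -> 2 point(s)
  x = 7: RHS = 2, y in [5, 18]  -> 2 point(s)
  x = 8: RHS = 9, y in [3, 20]  -> 2 point(s)
  x = 9: RHS = 18, y in [8, 15]  -> 2 point(s)
  x = 10: RHS = 12, y in [9, 14]  -> 2 point(s)
  x = 12: RHS = 2, y in [5, 18]  -> 2 point(s)
  x = 14: RHS = 4, y in [2, 21]  -> 2 point(s)
  x = 15: RHS = 13, y in [6, 17]  -> 2 point(s)
  x = 17: RHS = 8, y in [10, 13]  -> 2 point(s)
  x = 18: RHS = 6, y in [11, 12]  -> 2 point(s)
Affine points: 24. Add the point at infinity: total = 25.

#E(F_23) = 25


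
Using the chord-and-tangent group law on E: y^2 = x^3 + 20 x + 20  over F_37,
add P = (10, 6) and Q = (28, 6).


P != Q, so use the chord formula.
s = (y2 - y1) / (x2 - x1) = (0) / (18) mod 37 = 0
x3 = s^2 - x1 - x2 mod 37 = 0^2 - 10 - 28 = 36
y3 = s (x1 - x3) - y1 mod 37 = 0 * (10 - 36) - 6 = 31

P + Q = (36, 31)


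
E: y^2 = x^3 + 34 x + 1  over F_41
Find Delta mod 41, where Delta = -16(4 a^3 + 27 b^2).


4 a^3 + 27 b^2 = 4*34^3 + 27*1^2 = 157216 + 27 = 157243
Delta = -16 * (157243) = -2515888
Delta mod 41 = 36

Delta = 36 (mod 41)


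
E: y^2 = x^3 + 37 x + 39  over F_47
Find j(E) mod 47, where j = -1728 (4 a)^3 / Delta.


Delta = -16(4 a^3 + 27 b^2) mod 47 = 21
-1728 * (4 a)^3 = -1728 * (4*37)^3 mod 47 = 13
j = 13 * 21^(-1) mod 47 = 23

j = 23 (mod 47)


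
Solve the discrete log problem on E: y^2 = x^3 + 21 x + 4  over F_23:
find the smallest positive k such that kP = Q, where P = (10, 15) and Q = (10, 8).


Enumerate multiples of P until we hit Q = (10, 8):
  1P = (10, 15)
  2P = (11, 18)
  3P = (11, 5)
  4P = (10, 8)
Match found at i = 4.

k = 4


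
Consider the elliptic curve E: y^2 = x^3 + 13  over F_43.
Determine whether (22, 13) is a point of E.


Check whether y^2 = x^3 + 0 x + 13 (mod 43) for (x, y) = (22, 13).
LHS: y^2 = 13^2 mod 43 = 40
RHS: x^3 + 0 x + 13 = 22^3 + 0*22 + 13 mod 43 = 40
LHS = RHS

Yes, on the curve


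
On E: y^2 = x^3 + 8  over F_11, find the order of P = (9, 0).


Compute successive multiples of P until we hit O:
  1P = (9, 0)
  2P = O

ord(P) = 2


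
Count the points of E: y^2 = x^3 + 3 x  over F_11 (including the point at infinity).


For each x in F_11, count y with y^2 = x^3 + 3 x + 0 mod 11:
  x = 0: RHS = 0, y in [0]  -> 1 point(s)
  x = 1: RHS = 4, y in [2, 9]  -> 2 point(s)
  x = 2: RHS = 3, y in [5, 6]  -> 2 point(s)
  x = 3: RHS = 3, y in [5, 6]  -> 2 point(s)
  x = 6: RHS = 3, y in [5, 6]  -> 2 point(s)
  x = 7: RHS = 1, y in [1, 10]  -> 2 point(s)
Affine points: 11. Add the point at infinity: total = 12.

#E(F_11) = 12


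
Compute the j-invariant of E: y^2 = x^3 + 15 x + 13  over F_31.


Delta = -16(4 a^3 + 27 b^2) mod 31 = 5
-1728 * (4 a)^3 = -1728 * (4*15)^3 mod 31 = 29
j = 29 * 5^(-1) mod 31 = 12

j = 12 (mod 31)


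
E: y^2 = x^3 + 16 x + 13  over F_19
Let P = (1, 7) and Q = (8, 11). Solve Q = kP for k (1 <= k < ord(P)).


Enumerate multiples of P until we hit Q = (8, 11):
  1P = (1, 7)
  2P = (17, 12)
  3P = (8, 11)
Match found at i = 3.

k = 3


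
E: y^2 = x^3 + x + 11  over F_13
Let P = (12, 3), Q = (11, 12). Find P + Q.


P != Q, so use the chord formula.
s = (y2 - y1) / (x2 - x1) = (9) / (12) mod 13 = 4
x3 = s^2 - x1 - x2 mod 13 = 4^2 - 12 - 11 = 6
y3 = s (x1 - x3) - y1 mod 13 = 4 * (12 - 6) - 3 = 8

P + Q = (6, 8)


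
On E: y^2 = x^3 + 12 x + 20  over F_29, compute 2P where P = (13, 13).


Doubling: s = (3 x1^2 + a) / (2 y1)
s = (3*13^2 + 12) / (2*13) mod 29 = 1
x3 = s^2 - 2 x1 mod 29 = 1^2 - 2*13 = 4
y3 = s (x1 - x3) - y1 mod 29 = 1 * (13 - 4) - 13 = 25

2P = (4, 25)


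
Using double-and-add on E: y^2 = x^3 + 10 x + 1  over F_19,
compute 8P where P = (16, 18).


k = 8 = 1000_2 (binary, LSB first: 0001)
Double-and-add from P = (16, 18):
  bit 0 = 0: acc unchanged = O
  bit 1 = 0: acc unchanged = O
  bit 2 = 0: acc unchanged = O
  bit 3 = 1: acc = O + (15, 12) = (15, 12)

8P = (15, 12)


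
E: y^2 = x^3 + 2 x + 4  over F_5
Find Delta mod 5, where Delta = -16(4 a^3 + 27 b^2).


4 a^3 + 27 b^2 = 4*2^3 + 27*4^2 = 32 + 432 = 464
Delta = -16 * (464) = -7424
Delta mod 5 = 1

Delta = 1 (mod 5)


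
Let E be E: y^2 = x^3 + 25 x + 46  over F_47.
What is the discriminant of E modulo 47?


4 a^3 + 27 b^2 = 4*25^3 + 27*46^2 = 62500 + 57132 = 119632
Delta = -16 * (119632) = -1914112
Delta mod 47 = 10

Delta = 10 (mod 47)


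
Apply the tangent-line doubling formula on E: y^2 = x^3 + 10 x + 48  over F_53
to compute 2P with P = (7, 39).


Doubling: s = (3 x1^2 + a) / (2 y1)
s = (3*7^2 + 10) / (2*39) mod 53 = 19
x3 = s^2 - 2 x1 mod 53 = 19^2 - 2*7 = 29
y3 = s (x1 - x3) - y1 mod 53 = 19 * (7 - 29) - 39 = 20

2P = (29, 20)


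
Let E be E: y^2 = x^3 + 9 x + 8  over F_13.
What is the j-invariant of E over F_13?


Delta = -16(4 a^3 + 27 b^2) mod 13 = 4
-1728 * (4 a)^3 = -1728 * (4*9)^3 mod 13 = 12
j = 12 * 4^(-1) mod 13 = 3

j = 3 (mod 13)


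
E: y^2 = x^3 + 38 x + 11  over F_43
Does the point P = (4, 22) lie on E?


Check whether y^2 = x^3 + 38 x + 11 (mod 43) for (x, y) = (4, 22).
LHS: y^2 = 22^2 mod 43 = 11
RHS: x^3 + 38 x + 11 = 4^3 + 38*4 + 11 mod 43 = 12
LHS != RHS

No, not on the curve


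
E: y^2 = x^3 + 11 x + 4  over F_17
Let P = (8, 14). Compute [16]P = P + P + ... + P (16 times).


k = 16 = 10000_2 (binary, LSB first: 00001)
Double-and-add from P = (8, 14):
  bit 0 = 0: acc unchanged = O
  bit 1 = 0: acc unchanged = O
  bit 2 = 0: acc unchanged = O
  bit 3 = 0: acc unchanged = O
  bit 4 = 1: acc = O + (15, 12) = (15, 12)

16P = (15, 12)


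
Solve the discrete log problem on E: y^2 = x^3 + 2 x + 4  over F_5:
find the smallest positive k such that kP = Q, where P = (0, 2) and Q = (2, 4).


Enumerate multiples of P until we hit Q = (2, 4):
  1P = (0, 2)
  2P = (4, 1)
  3P = (2, 1)
  4P = (2, 4)
Match found at i = 4.

k = 4


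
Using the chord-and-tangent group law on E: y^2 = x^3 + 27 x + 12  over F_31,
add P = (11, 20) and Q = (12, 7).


P != Q, so use the chord formula.
s = (y2 - y1) / (x2 - x1) = (18) / (1) mod 31 = 18
x3 = s^2 - x1 - x2 mod 31 = 18^2 - 11 - 12 = 22
y3 = s (x1 - x3) - y1 mod 31 = 18 * (11 - 22) - 20 = 30

P + Q = (22, 30)


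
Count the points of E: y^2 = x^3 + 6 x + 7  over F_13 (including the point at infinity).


For each x in F_13, count y with y^2 = x^3 + 6 x + 7 mod 13:
  x = 1: RHS = 1, y in [1, 12]  -> 2 point(s)
  x = 2: RHS = 1, y in [1, 12]  -> 2 point(s)
  x = 3: RHS = 0, y in [0]  -> 1 point(s)
  x = 4: RHS = 4, y in [2, 11]  -> 2 point(s)
  x = 6: RHS = 12, y in [5, 8]  -> 2 point(s)
  x = 9: RHS = 10, y in [6, 7]  -> 2 point(s)
  x = 10: RHS = 1, y in [1, 12]  -> 2 point(s)
  x = 11: RHS = 0, y in [0]  -> 1 point(s)
  x = 12: RHS = 0, y in [0]  -> 1 point(s)
Affine points: 15. Add the point at infinity: total = 16.

#E(F_13) = 16


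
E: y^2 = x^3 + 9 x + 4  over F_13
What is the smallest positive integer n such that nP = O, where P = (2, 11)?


Compute successive multiples of P until we hit O:
  1P = (2, 11)
  2P = (0, 11)
  3P = (11, 2)
  4P = (1, 1)
  5P = (6, 1)
  6P = (8, 4)
  7P = (4, 0)
  8P = (8, 9)
  ... (continuing to 14P)
  14P = O

ord(P) = 14


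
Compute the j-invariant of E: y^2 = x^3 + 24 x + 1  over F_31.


Delta = -16(4 a^3 + 27 b^2) mod 31 = 6
-1728 * (4 a)^3 = -1728 * (4*24)^3 mod 31 = 30
j = 30 * 6^(-1) mod 31 = 5

j = 5 (mod 31)


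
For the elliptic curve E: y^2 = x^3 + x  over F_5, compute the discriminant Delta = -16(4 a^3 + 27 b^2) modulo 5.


4 a^3 + 27 b^2 = 4*1^3 + 27*0^2 = 4 + 0 = 4
Delta = -16 * (4) = -64
Delta mod 5 = 1

Delta = 1 (mod 5)


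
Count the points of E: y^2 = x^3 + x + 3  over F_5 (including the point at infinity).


For each x in F_5, count y with y^2 = x^3 + 1 x + 3 mod 5:
  x = 1: RHS = 0, y in [0]  -> 1 point(s)
  x = 4: RHS = 1, y in [1, 4]  -> 2 point(s)
Affine points: 3. Add the point at infinity: total = 4.

#E(F_5) = 4


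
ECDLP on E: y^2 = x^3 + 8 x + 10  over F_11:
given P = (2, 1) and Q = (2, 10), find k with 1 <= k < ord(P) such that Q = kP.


Enumerate multiples of P until we hit Q = (2, 10):
  1P = (2, 1)
  2P = (8, 5)
  3P = (10, 1)
  4P = (10, 10)
  5P = (8, 6)
  6P = (2, 10)
Match found at i = 6.

k = 6


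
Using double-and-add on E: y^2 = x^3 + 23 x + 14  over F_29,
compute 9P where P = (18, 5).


k = 9 = 1001_2 (binary, LSB first: 1001)
Double-and-add from P = (18, 5):
  bit 0 = 1: acc = O + (18, 5) = (18, 5)
  bit 1 = 0: acc unchanged = (18, 5)
  bit 2 = 0: acc unchanged = (18, 5)
  bit 3 = 1: acc = (18, 5) + (3, 20) = (9, 15)

9P = (9, 15)
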